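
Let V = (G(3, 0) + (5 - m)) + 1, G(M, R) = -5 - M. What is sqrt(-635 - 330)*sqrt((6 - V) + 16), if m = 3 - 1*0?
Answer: 3*I*sqrt(2895) ≈ 161.42*I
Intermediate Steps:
m = 3 (m = 3 + 0 = 3)
V = -5 (V = ((-5 - 1*3) + (5 - 1*3)) + 1 = ((-5 - 3) + (5 - 3)) + 1 = (-8 + 2) + 1 = -6 + 1 = -5)
sqrt(-635 - 330)*sqrt((6 - V) + 16) = sqrt(-635 - 330)*sqrt((6 - 1*(-5)) + 16) = sqrt(-965)*sqrt((6 + 5) + 16) = (I*sqrt(965))*sqrt(11 + 16) = (I*sqrt(965))*sqrt(27) = (I*sqrt(965))*(3*sqrt(3)) = 3*I*sqrt(2895)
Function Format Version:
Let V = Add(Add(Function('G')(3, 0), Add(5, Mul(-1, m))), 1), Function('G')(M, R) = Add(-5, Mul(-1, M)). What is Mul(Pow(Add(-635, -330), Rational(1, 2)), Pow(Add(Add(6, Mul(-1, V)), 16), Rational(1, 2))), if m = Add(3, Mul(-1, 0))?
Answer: Mul(3, I, Pow(2895, Rational(1, 2))) ≈ Mul(161.42, I)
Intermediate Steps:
m = 3 (m = Add(3, 0) = 3)
V = -5 (V = Add(Add(Add(-5, Mul(-1, 3)), Add(5, Mul(-1, 3))), 1) = Add(Add(Add(-5, -3), Add(5, -3)), 1) = Add(Add(-8, 2), 1) = Add(-6, 1) = -5)
Mul(Pow(Add(-635, -330), Rational(1, 2)), Pow(Add(Add(6, Mul(-1, V)), 16), Rational(1, 2))) = Mul(Pow(Add(-635, -330), Rational(1, 2)), Pow(Add(Add(6, Mul(-1, -5)), 16), Rational(1, 2))) = Mul(Pow(-965, Rational(1, 2)), Pow(Add(Add(6, 5), 16), Rational(1, 2))) = Mul(Mul(I, Pow(965, Rational(1, 2))), Pow(Add(11, 16), Rational(1, 2))) = Mul(Mul(I, Pow(965, Rational(1, 2))), Pow(27, Rational(1, 2))) = Mul(Mul(I, Pow(965, Rational(1, 2))), Mul(3, Pow(3, Rational(1, 2)))) = Mul(3, I, Pow(2895, Rational(1, 2)))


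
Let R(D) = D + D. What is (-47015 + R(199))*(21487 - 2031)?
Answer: -906980352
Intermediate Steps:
R(D) = 2*D
(-47015 + R(199))*(21487 - 2031) = (-47015 + 2*199)*(21487 - 2031) = (-47015 + 398)*19456 = -46617*19456 = -906980352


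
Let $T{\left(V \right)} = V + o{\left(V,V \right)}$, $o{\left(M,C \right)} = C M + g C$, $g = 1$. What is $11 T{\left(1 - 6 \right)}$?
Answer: $165$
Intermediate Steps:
$o{\left(M,C \right)} = C + C M$ ($o{\left(M,C \right)} = C M + 1 C = C M + C = C + C M$)
$T{\left(V \right)} = V + V \left(1 + V\right)$
$11 T{\left(1 - 6 \right)} = 11 \left(1 - 6\right) \left(2 + \left(1 - 6\right)\right) = 11 \left(- 5 \left(2 - 5\right)\right) = 11 \left(\left(-5\right) \left(-3\right)\right) = 11 \cdot 15 = 165$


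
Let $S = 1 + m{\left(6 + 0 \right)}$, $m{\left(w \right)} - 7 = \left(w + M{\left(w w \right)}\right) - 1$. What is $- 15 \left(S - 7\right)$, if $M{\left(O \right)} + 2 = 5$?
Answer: $-135$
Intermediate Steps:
$M{\left(O \right)} = 3$ ($M{\left(O \right)} = -2 + 5 = 3$)
$m{\left(w \right)} = 9 + w$ ($m{\left(w \right)} = 7 + \left(\left(w + 3\right) - 1\right) = 7 + \left(\left(3 + w\right) - 1\right) = 7 + \left(2 + w\right) = 9 + w$)
$S = 16$ ($S = 1 + \left(9 + \left(6 + 0\right)\right) = 1 + \left(9 + 6\right) = 1 + 15 = 16$)
$- 15 \left(S - 7\right) = - 15 \left(16 - 7\right) = \left(-15\right) 9 = -135$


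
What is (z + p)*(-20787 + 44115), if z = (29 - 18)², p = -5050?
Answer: -114983712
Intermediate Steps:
z = 121 (z = 11² = 121)
(z + p)*(-20787 + 44115) = (121 - 5050)*(-20787 + 44115) = -4929*23328 = -114983712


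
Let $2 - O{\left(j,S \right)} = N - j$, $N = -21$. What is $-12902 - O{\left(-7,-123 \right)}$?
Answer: $-12918$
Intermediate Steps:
$O{\left(j,S \right)} = 23 + j$ ($O{\left(j,S \right)} = 2 - \left(-21 - j\right) = 2 + \left(21 + j\right) = 23 + j$)
$-12902 - O{\left(-7,-123 \right)} = -12902 - \left(23 - 7\right) = -12902 - 16 = -12918$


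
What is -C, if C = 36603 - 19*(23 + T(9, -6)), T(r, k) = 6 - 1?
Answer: -36071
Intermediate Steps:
T(r, k) = 5
C = 36071 (C = 36603 - 19*(23 + 5) = 36603 - 19*28 = 36603 - 1*532 = 36603 - 532 = 36071)
-C = -1*36071 = -36071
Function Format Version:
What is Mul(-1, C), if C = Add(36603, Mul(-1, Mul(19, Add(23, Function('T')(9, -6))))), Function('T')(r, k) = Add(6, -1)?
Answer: -36071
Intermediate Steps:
Function('T')(r, k) = 5
C = 36071 (C = Add(36603, Mul(-1, Mul(19, Add(23, 5)))) = Add(36603, Mul(-1, Mul(19, 28))) = Add(36603, Mul(-1, 532)) = Add(36603, -532) = 36071)
Mul(-1, C) = Mul(-1, 36071) = -36071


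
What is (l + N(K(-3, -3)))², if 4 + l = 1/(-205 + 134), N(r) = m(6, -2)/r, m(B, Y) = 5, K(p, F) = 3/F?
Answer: 409600/5041 ≈ 81.254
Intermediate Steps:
N(r) = 5/r
l = -285/71 (l = -4 + 1/(-205 + 134) = -4 + 1/(-71) = -4 - 1/71 = -285/71 ≈ -4.0141)
(l + N(K(-3, -3)))² = (-285/71 + 5/((3/(-3))))² = (-285/71 + 5/((3*(-⅓))))² = (-285/71 + 5/(-1))² = (-285/71 + 5*(-1))² = (-285/71 - 5)² = (-640/71)² = 409600/5041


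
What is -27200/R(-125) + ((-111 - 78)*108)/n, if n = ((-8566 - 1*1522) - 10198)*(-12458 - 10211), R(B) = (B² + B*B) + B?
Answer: -3971085082/4543887705 ≈ -0.87394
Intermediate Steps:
R(B) = B + 2*B² (R(B) = (B² + B²) + B = 2*B² + B = B + 2*B²)
n = 459863334 (n = ((-8566 - 1522) - 10198)*(-22669) = (-10088 - 10198)*(-22669) = -20286*(-22669) = 459863334)
-27200/R(-125) + ((-111 - 78)*108)/n = -27200*(-1/(125*(1 + 2*(-125)))) + ((-111 - 78)*108)/459863334 = -27200*(-1/(125*(1 - 250))) - 189*108*(1/459863334) = -27200/((-125*(-249))) - 20412*1/459863334 = -27200/31125 - 162/3649709 = -27200*1/31125 - 162/3649709 = -1088/1245 - 162/3649709 = -3971085082/4543887705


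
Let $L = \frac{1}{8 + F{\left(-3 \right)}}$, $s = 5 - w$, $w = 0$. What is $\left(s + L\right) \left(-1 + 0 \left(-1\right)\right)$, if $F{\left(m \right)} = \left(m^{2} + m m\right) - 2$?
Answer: $- \frac{121}{24} \approx -5.0417$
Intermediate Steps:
$s = 5$ ($s = 5 - 0 = 5 + 0 = 5$)
$F{\left(m \right)} = -2 + 2 m^{2}$ ($F{\left(m \right)} = \left(m^{2} + m^{2}\right) - 2 = 2 m^{2} - 2 = -2 + 2 m^{2}$)
$L = \frac{1}{24}$ ($L = \frac{1}{8 - \left(2 - 2 \left(-3\right)^{2}\right)} = \frac{1}{8 + \left(-2 + 2 \cdot 9\right)} = \frac{1}{8 + \left(-2 + 18\right)} = \frac{1}{8 + 16} = \frac{1}{24} \approx 0.041667$)
$\left(s + L\right) \left(-1 + 0 \left(-1\right)\right) = \left(5 + \frac{1}{24}\right) \left(-1 + 0 \left(-1\right)\right) = \frac{121 \left(-1 + 0\right)}{24} = \frac{121}{24} \left(-1\right) = - \frac{121}{24}$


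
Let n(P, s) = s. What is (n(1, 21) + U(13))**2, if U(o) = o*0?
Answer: 441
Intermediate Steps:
U(o) = 0
(n(1, 21) + U(13))**2 = (21 + 0)**2 = 21**2 = 441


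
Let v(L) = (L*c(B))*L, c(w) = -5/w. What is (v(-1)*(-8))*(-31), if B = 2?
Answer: -620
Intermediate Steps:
v(L) = -5*L²/2 (v(L) = (L*(-5/2))*L = (-5*L/2)*L = -5*L²/2)
(v(-1)*(-8))*(-31) = (-5/2*(-1)²*(-8))*(-31) = (-5/2*1*(-8))*(-31) = -5/2*(-8)*(-31) = 20*(-31) = -620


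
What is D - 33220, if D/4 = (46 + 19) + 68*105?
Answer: -4400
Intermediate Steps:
D = 28820 (D = 4*((46 + 19) + 68*105) = 4*(65 + 7140) = 4*7205 = 28820)
D - 33220 = 28820 - 33220 = -4400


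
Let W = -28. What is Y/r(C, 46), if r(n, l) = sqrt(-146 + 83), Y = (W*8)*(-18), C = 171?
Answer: -192*I*sqrt(7) ≈ -507.98*I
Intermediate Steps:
Y = 4032 (Y = -28*8*(-18) = -224*(-18) = 4032)
r(n, l) = 3*I*sqrt(7) (r(n, l) = sqrt(-63) = 3*I*sqrt(7))
Y/r(C, 46) = 4032/((3*I*sqrt(7))) = 4032*(-I*sqrt(7)/21) = -192*I*sqrt(7)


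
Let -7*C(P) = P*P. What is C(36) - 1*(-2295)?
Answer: 14769/7 ≈ 2109.9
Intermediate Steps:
C(P) = -P²/7 (C(P) = -P*P/7 = -P²/7)
C(36) - 1*(-2295) = -⅐*36² - 1*(-2295) = -⅐*1296 + 2295 = -1296/7 + 2295 = 14769/7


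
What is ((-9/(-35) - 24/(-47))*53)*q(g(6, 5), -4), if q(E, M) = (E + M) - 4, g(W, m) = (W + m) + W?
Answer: 602451/1645 ≈ 366.23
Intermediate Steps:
g(W, m) = m + 2*W
q(E, M) = -4 + E + M
((-9/(-35) - 24/(-47))*53)*q(g(6, 5), -4) = ((-9/(-35) - 24/(-47))*53)*(-4 + (5 + 2*6) - 4) = ((-9*(-1/35) - 24*(-1/47))*53)*(-4 + (5 + 12) - 4) = ((9/35 + 24/47)*53)*(-4 + 17 - 4) = ((1263/1645)*53)*9 = (66939/1645)*9 = 602451/1645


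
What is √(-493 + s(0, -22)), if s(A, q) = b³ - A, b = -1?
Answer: I*√494 ≈ 22.226*I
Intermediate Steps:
s(A, q) = -1 - A (s(A, q) = (-1)³ - A = -1 - A)
√(-493 + s(0, -22)) = √(-493 + (-1 - 1*0)) = √(-493 + (-1 + 0)) = √(-493 - 1) = √(-494) = I*√494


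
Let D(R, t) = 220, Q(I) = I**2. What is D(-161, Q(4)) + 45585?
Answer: 45805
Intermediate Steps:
D(-161, Q(4)) + 45585 = 220 + 45585 = 45805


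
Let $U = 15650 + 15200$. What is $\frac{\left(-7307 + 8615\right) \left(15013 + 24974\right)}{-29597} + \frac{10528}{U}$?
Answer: $- \frac{806617914692}{456533725} \approx -1766.8$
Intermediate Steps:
$U = 30850$
$\frac{\left(-7307 + 8615\right) \left(15013 + 24974\right)}{-29597} + \frac{10528}{U} = \frac{\left(-7307 + 8615\right) \left(15013 + 24974\right)}{-29597} + \frac{10528}{30850} = 1308 \cdot 39987 \left(- \frac{1}{29597}\right) + 10528 \cdot \frac{1}{30850} = 52302996 \left(- \frac{1}{29597}\right) + \frac{5264}{15425} = - \frac{52302996}{29597} + \frac{5264}{15425} = - \frac{806617914692}{456533725}$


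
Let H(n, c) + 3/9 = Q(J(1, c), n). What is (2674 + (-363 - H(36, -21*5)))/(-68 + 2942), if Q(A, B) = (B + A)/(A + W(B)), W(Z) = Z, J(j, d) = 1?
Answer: 6931/8622 ≈ 0.80387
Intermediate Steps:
Q(A, B) = 1 (Q(A, B) = (B + A)/(A + B) = (A + B)/(A + B) = 1)
H(n, c) = ⅔ (H(n, c) = -⅓ + 1 = ⅔)
(2674 + (-363 - H(36, -21*5)))/(-68 + 2942) = (2674 + (-363 - 1*⅔))/(-68 + 2942) = (2674 + (-363 - ⅔))/2874 = (2674 - 1091/3)*(1/2874) = (6931/3)*(1/2874) = 6931/8622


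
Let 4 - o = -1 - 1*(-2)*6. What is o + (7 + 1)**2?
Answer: 57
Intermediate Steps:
o = -7 (o = 4 - (-1 - 1*(-2)*6) = 4 - (-1 - (-2)*6) = 4 - (-1 - 1*(-12)) = 4 - (-1 + 12) = 4 - 1*11 = 4 - 11 = -7)
o + (7 + 1)**2 = -7 + (7 + 1)**2 = -7 + 8**2 = -7 + 64 = 57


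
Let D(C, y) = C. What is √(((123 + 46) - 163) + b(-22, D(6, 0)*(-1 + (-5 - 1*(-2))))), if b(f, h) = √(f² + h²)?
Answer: √(6 + 2*√265) ≈ 6.2095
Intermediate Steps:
√(((123 + 46) - 163) + b(-22, D(6, 0)*(-1 + (-5 - 1*(-2))))) = √(((123 + 46) - 163) + √((-22)² + (6*(-1 + (-5 - 1*(-2))))²)) = √((169 - 163) + √(484 + (6*(-1 + (-5 + 2)))²)) = √(6 + √(484 + (6*(-1 - 3))²)) = √(6 + √(484 + (6*(-4))²)) = √(6 + √(484 + (-24)²)) = √(6 + √(484 + 576)) = √(6 + √1060) = √(6 + 2*√265)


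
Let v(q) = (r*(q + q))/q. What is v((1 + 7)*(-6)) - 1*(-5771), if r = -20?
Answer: 5731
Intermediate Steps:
v(q) = -40 (v(q) = (-20*(q + q))/q = (-40*q)/q = -40)
v((1 + 7)*(-6)) - 1*(-5771) = -40 - 1*(-5771) = -40 + 5771 = 5731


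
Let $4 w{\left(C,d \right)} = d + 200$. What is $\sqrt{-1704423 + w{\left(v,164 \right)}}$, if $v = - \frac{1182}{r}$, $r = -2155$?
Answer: $2 i \sqrt{426083} \approx 1305.5 i$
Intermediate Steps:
$v = \frac{1182}{2155}$ ($v = - \frac{1182}{-2155} = \left(-1182\right) \left(- \frac{1}{2155}\right) = \frac{1182}{2155} \approx 0.54849$)
$w{\left(C,d \right)} = 50 + \frac{d}{4}$ ($w{\left(C,d \right)} = \frac{d + 200}{4} = \frac{200 + d}{4} = 50 + \frac{d}{4}$)
$\sqrt{-1704423 + w{\left(v,164 \right)}} = \sqrt{-1704423 + \left(50 + \frac{1}{4} \cdot 164\right)} = \sqrt{-1704423 + \left(50 + 41\right)} = \sqrt{-1704423 + 91} = \sqrt{-1704332} = 2 i \sqrt{426083}$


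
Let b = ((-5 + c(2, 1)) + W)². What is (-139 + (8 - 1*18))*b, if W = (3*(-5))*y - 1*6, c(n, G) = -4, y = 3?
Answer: -536400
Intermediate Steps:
W = -51 (W = (3*(-5))*3 - 1*6 = -15*3 - 6 = -45 - 6 = -51)
b = 3600 (b = ((-5 - 4) - 51)² = (-9 - 51)² = (-60)² = 3600)
(-139 + (8 - 1*18))*b = (-139 + (8 - 1*18))*3600 = (-139 + (8 - 18))*3600 = (-139 - 10)*3600 = -149*3600 = -536400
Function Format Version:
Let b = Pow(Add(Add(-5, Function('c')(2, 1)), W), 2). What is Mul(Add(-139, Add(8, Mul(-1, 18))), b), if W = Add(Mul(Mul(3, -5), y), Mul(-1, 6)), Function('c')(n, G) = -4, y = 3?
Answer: -536400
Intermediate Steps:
W = -51 (W = Add(Mul(Mul(3, -5), 3), Mul(-1, 6)) = Add(Mul(-15, 3), -6) = Add(-45, -6) = -51)
b = 3600 (b = Pow(Add(Add(-5, -4), -51), 2) = Pow(Add(-9, -51), 2) = Pow(-60, 2) = 3600)
Mul(Add(-139, Add(8, Mul(-1, 18))), b) = Mul(Add(-139, Add(8, Mul(-1, 18))), 3600) = Mul(Add(-139, Add(8, -18)), 3600) = Mul(Add(-139, -10), 3600) = Mul(-149, 3600) = -536400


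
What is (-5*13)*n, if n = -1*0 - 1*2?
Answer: 130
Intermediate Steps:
n = -2 (n = 0 - 2 = -2)
(-5*13)*n = -5*13*(-2) = -65*(-2) = 130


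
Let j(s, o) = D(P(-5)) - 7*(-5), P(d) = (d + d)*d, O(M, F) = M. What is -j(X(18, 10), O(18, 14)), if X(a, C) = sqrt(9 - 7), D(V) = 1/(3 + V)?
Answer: -1856/53 ≈ -35.019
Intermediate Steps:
P(d) = 2*d**2 (P(d) = (2*d)*d = 2*d**2)
X(a, C) = sqrt(2)
j(s, o) = 1856/53 (j(s, o) = 1/(3 + 2*(-5)**2) - 7*(-5) = 1/(3 + 2*25) + 35 = 1/(3 + 50) + 35 = 1/53 + 35 = 1856/53)
-j(X(18, 10), O(18, 14)) = -1*1856/53 = -1856/53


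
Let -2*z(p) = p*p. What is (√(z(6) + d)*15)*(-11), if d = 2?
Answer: -660*I ≈ -660.0*I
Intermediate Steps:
z(p) = -p²/2 (z(p) = -p*p/2 = -p²/2)
(√(z(6) + d)*15)*(-11) = (√(-½*6² + 2)*15)*(-11) = (√(-½*36 + 2)*15)*(-11) = (√(-18 + 2)*15)*(-11) = (√(-16)*15)*(-11) = ((4*I)*15)*(-11) = (60*I)*(-11) = -660*I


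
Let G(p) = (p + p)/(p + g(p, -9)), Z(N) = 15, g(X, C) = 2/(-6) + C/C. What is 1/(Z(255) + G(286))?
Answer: 215/3654 ≈ 0.058840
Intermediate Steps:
g(X, C) = 2/3 (g(X, C) = 2*(-1/6) + 1 = -1/3 + 1 = 2/3)
G(p) = 2*p/(2/3 + p) (G(p) = (p + p)/(p + 2/3) = (2*p)/(2/3 + p) = 2*p/(2/3 + p))
1/(Z(255) + G(286)) = 1/(15 + 6*286/(2 + 3*286)) = 1/(15 + 6*286/(2 + 858)) = 1/(15 + 6*286/860) = 1/(15 + 6*286*(1/860)) = 1/(15 + 429/215) = 1/(3654/215) = 215/3654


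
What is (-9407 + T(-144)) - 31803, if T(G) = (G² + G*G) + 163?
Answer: 425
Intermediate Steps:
T(G) = 163 + 2*G² (T(G) = (G² + G²) + 163 = 2*G² + 163 = 163 + 2*G²)
(-9407 + T(-144)) - 31803 = (-9407 + (163 + 2*(-144)²)) - 31803 = (-9407 + (163 + 2*20736)) - 31803 = (-9407 + (163 + 41472)) - 31803 = (-9407 + 41635) - 31803 = 32228 - 31803 = 425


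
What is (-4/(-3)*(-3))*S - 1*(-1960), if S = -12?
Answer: 2008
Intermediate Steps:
(-4/(-3)*(-3))*S - 1*(-1960) = (-4/(-3)*(-3))*(-12) - 1*(-1960) = (-4*(-⅓)*(-3))*(-12) + 1960 = ((4/3)*(-3))*(-12) + 1960 = -4*(-12) + 1960 = 48 + 1960 = 2008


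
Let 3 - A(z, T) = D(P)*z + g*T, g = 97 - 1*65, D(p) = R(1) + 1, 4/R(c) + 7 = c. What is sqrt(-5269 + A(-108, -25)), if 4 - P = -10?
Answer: I*sqrt(4430) ≈ 66.558*I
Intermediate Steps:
P = 14 (P = 4 - 1*(-10) = 4 + 10 = 14)
R(c) = 4/(-7 + c)
D(p) = 1/3 (D(p) = 4/(-7 + 1) + 1 = 4/(-6) + 1 = 4*(-1/6) + 1 = -2/3 + 1 = 1/3)
g = 32 (g = 97 - 65 = 32)
A(z, T) = 3 - 32*T - z/3 (A(z, T) = 3 - (z/3 + 32*T) = 3 - (32*T + z/3) = 3 + (-32*T - z/3) = 3 - 32*T - z/3)
sqrt(-5269 + A(-108, -25)) = sqrt(-5269 + (3 - 32*(-25) - 1/3*(-108))) = sqrt(-5269 + (3 + 800 + 36)) = sqrt(-5269 + 839) = sqrt(-4430) = I*sqrt(4430)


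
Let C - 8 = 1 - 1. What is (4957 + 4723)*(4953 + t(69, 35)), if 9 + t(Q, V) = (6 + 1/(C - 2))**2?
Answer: 434034260/9 ≈ 4.8226e+7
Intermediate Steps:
C = 8 (C = 8 + (1 - 1) = 8 + 0 = 8)
t(Q, V) = 1045/36 (t(Q, V) = -9 + (6 + 1/(8 - 2))**2 = -9 + (6 + 1/6)**2 = -9 + (37/6)**2 = -9 + 1369/36 = 1045/36)
(4957 + 4723)*(4953 + t(69, 35)) = (4957 + 4723)*(4953 + 1045/36) = 9680*(179353/36) = 434034260/9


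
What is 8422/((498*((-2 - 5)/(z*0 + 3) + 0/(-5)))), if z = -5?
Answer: -4211/581 ≈ -7.2478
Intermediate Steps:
8422/((498*((-2 - 5)/(z*0 + 3) + 0/(-5)))) = 8422/((498*((-2 - 5)/(-5*0 + 3) + 0/(-5)))) = 8422/((498*(-7/(0 + 3) + 0*(-⅕)))) = 8422/((498*(-7/3 + 0))) = 8422/((498*(-7/3))) = 8422/(-1162) = 8422*(-1/1162) = -4211/581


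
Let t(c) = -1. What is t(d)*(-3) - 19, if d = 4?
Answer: -16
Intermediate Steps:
t(d)*(-3) - 19 = -1*(-3) - 19 = 3 - 19 = -16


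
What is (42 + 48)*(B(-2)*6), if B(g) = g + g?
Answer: -2160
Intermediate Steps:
B(g) = 2*g
(42 + 48)*(B(-2)*6) = (42 + 48)*((2*(-2))*6) = 90*(-4*6) = 90*(-24) = -2160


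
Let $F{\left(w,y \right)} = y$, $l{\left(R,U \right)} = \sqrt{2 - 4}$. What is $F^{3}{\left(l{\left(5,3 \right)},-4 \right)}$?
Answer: $-64$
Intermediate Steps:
$l{\left(R,U \right)} = i \sqrt{2}$ ($l{\left(R,U \right)} = \sqrt{-2} = i \sqrt{2}$)
$F^{3}{\left(l{\left(5,3 \right)},-4 \right)} = \left(-4\right)^{3} = -64$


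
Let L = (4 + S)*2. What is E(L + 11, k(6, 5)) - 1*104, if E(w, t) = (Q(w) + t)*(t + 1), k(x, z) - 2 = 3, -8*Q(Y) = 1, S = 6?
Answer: -299/4 ≈ -74.750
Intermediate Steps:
Q(Y) = -1/8 (Q(Y) = -1/8*1 = -1/8)
k(x, z) = 5 (k(x, z) = 2 + 3 = 5)
L = 20 (L = (4 + 6)*2 = 10*2 = 20)
E(w, t) = (1 + t)*(-1/8 + t) (E(w, t) = (-1/8 + t)*(t + 1) = (-1/8 + t)*(1 + t) = (1 + t)*(-1/8 + t))
E(L + 11, k(6, 5)) - 1*104 = (-1/8 + 5**2 + (7/8)*5) - 1*104 = (-1/8 + 25 + 35/8) - 104 = 117/4 - 104 = -299/4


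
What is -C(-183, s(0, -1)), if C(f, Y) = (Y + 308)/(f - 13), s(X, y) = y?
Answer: 307/196 ≈ 1.5663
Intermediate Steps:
C(f, Y) = (308 + Y)/(-13 + f)
-C(-183, s(0, -1)) = -(308 - 1)/(-13 - 183) = -307/(-196) = -(-1)*307/196 = -1*(-307/196) = 307/196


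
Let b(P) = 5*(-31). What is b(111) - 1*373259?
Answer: -373414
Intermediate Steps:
b(P) = -155
b(111) - 1*373259 = -155 - 1*373259 = -155 - 373259 = -373414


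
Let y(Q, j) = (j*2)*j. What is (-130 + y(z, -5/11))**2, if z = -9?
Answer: 245862400/14641 ≈ 16793.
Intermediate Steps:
y(Q, j) = 2*j**2 (y(Q, j) = (2*j)*j = 2*j**2)
(-130 + y(z, -5/11))**2 = (-130 + 2*(-5/11)**2)**2 = (-130 + 2*(25/121))**2 = (-130 + 50/121)**2 = (-15680/121)**2 = 245862400/14641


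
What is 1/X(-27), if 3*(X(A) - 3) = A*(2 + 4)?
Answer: -1/51 ≈ -0.019608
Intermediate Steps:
X(A) = 3 + 2*A (X(A) = 3 + (A*(2 + 4))/3 = 3 + (A*6)/3 = 3 + (6*A)/3 = 3 + 2*A)
1/X(-27) = 1/(3 + 2*(-27)) = 1/(3 - 54) = 1/(-51) = -1/51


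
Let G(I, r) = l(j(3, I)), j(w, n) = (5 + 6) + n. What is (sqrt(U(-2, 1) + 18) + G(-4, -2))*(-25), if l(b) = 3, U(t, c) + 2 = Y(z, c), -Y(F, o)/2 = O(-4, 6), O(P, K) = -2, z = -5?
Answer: -75 - 50*sqrt(5) ≈ -186.80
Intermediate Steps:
j(w, n) = 11 + n
Y(F, o) = 4 (Y(F, o) = -2*(-2) = 4)
U(t, c) = 2 (U(t, c) = -2 + 4 = 2)
G(I, r) = 3
(sqrt(U(-2, 1) + 18) + G(-4, -2))*(-25) = (sqrt(2 + 18) + 3)*(-25) = (sqrt(20) + 3)*(-25) = (2*sqrt(5) + 3)*(-25) = (3 + 2*sqrt(5))*(-25) = -75 - 50*sqrt(5)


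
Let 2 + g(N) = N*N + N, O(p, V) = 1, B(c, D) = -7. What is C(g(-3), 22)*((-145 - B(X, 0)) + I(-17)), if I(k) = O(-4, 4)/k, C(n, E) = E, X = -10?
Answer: -51634/17 ≈ -3037.3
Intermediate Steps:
g(N) = -2 + N + N**2 (g(N) = -2 + (N*N + N) = -2 + (N**2 + N) = -2 + (N + N**2) = -2 + N + N**2)
I(k) = 1/k
C(g(-3), 22)*((-145 - B(X, 0)) + I(-17)) = 22*((-145 - 1*(-7)) + 1/(-17)) = 22*((-145 + 7) - 1/17) = 22*(-138 - 1/17) = 22*(-2347/17) = -51634/17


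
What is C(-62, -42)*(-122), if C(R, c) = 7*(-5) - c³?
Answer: -9034466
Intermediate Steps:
C(R, c) = -35 - c³
C(-62, -42)*(-122) = (-35 - 1*(-42)³)*(-122) = (-35 - 1*(-74088))*(-122) = (-35 + 74088)*(-122) = 74053*(-122) = -9034466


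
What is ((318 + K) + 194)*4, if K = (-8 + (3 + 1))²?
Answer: 2112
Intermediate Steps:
K = 16 (K = (-8 + 4)² = (-4)² = 16)
((318 + K) + 194)*4 = ((318 + 16) + 194)*4 = (334 + 194)*4 = 528*4 = 2112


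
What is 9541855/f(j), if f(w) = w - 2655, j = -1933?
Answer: -9541855/4588 ≈ -2079.7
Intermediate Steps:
f(w) = -2655 + w
9541855/f(j) = 9541855/(-2655 - 1933) = 9541855/(-4588) = 9541855*(-1/4588) = -9541855/4588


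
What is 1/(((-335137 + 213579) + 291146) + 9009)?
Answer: 1/178597 ≈ 5.5992e-6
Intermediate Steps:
1/(((-335137 + 213579) + 291146) + 9009) = 1/((-121558 + 291146) + 9009) = 1/(169588 + 9009) = 1/178597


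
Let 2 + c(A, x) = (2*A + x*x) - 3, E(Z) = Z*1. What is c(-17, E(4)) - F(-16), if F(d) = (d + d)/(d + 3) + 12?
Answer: -487/13 ≈ -37.462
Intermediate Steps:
E(Z) = Z
c(A, x) = -5 + x² + 2*A (c(A, x) = -2 + ((2*A + x*x) - 3) = -2 + ((2*A + x²) - 3) = -2 + ((x² + 2*A) - 3) = -2 + (-3 + x² + 2*A) = -5 + x² + 2*A)
F(d) = 12 + 2*d/(3 + d) (F(d) = (2*d)/(3 + d) + 12 = 2*d/(3 + d) + 12 = 12 + 2*d/(3 + d))
c(-17, E(4)) - F(-16) = (-5 + 4² + 2*(-17)) - 2*(18 + 7*(-16))/(3 - 16) = (-5 + 16 - 34) - 2*(18 - 112)/(-13) = -23 - 2*(-1)*(-94)/13 = -23 - 1*188/13 = -23 - 188/13 = -487/13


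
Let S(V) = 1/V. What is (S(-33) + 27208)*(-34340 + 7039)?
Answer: -24512557763/33 ≈ -7.4280e+8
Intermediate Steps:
(S(-33) + 27208)*(-34340 + 7039) = (1/(-33) + 27208)*(-34340 + 7039) = (-1/33 + 27208)*(-27301) = (897863/33)*(-27301) = -24512557763/33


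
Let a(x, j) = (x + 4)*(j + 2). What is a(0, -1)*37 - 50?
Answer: 98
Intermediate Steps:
a(x, j) = (2 + j)*(4 + x) (a(x, j) = (4 + x)*(2 + j) = (2 + j)*(4 + x))
a(0, -1)*37 - 50 = (8 + 2*0 + 4*(-1) - 1*0)*37 - 50 = (8 + 0 - 4 + 0)*37 - 50 = 4*37 - 50 = 148 - 50 = 98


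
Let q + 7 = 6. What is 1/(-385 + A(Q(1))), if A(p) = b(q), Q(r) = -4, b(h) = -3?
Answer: -1/388 ≈ -0.0025773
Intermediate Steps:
q = -1 (q = -7 + 6 = -1)
A(p) = -3
1/(-385 + A(Q(1))) = 1/(-385 - 3) = 1/(-388) = -1/388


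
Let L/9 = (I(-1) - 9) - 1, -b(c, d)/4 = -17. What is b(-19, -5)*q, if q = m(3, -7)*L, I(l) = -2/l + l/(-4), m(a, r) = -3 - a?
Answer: 28458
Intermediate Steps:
b(c, d) = 68 (b(c, d) = -4*(-17) = 68)
I(l) = -2/l - l/4 (I(l) = -2/l + l*(-1/4) = -2/l - l/4)
L = -279/4 (L = 9*(((-2/(-1) - 1/4*(-1)) - 9) - 1) = 9*(((-2*(-1) + 1/4) - 9) - 1) = 9*(((2 + 1/4) - 9) - 1) = 9*((9/4 - 9) - 1) = 9*(-27/4 - 1) = 9*(-31/4) = -279/4 ≈ -69.750)
q = 837/2 (q = (-3 - 1*3)*(-279/4) = (-3 - 3)*(-279/4) = -6*(-279/4) = 837/2 ≈ 418.50)
b(-19, -5)*q = 68*(837/2) = 28458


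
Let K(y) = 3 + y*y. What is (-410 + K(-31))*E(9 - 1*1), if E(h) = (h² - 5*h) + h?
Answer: 17728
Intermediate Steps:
K(y) = 3 + y²
E(h) = h² - 4*h
(-410 + K(-31))*E(9 - 1*1) = (-410 + (3 + (-31)²))*((9 - 1*1)*(-4 + (9 - 1*1))) = (-410 + (3 + 961))*((9 - 1)*(-4 + (9 - 1))) = (-410 + 964)*(8*(-4 + 8)) = 554*(8*4) = 554*32 = 17728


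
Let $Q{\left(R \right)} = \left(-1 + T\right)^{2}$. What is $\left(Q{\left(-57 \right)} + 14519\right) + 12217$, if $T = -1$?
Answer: $26740$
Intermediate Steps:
$Q{\left(R \right)} = 4$ ($Q{\left(R \right)} = \left(-1 - 1\right)^{2} = \left(-2\right)^{2} = 4$)
$\left(Q{\left(-57 \right)} + 14519\right) + 12217 = \left(4 + 14519\right) + 12217 = 14523 + 12217 = 26740$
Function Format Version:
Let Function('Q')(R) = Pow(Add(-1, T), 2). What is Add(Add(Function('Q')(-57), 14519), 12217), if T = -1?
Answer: 26740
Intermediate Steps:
Function('Q')(R) = 4 (Function('Q')(R) = Pow(Add(-1, -1), 2) = Pow(-2, 2) = 4)
Add(Add(Function('Q')(-57), 14519), 12217) = Add(Add(4, 14519), 12217) = Add(14523, 12217) = 26740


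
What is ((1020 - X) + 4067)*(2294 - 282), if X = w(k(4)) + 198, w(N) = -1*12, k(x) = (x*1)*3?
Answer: 9860812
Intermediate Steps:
k(x) = 3*x (k(x) = x*3 = 3*x)
w(N) = -12
X = 186 (X = -12 + 198 = 186)
((1020 - X) + 4067)*(2294 - 282) = ((1020 - 1*186) + 4067)*(2294 - 282) = ((1020 - 186) + 4067)*2012 = (834 + 4067)*2012 = 4901*2012 = 9860812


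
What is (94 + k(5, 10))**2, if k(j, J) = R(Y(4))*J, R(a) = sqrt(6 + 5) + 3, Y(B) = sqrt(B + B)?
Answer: 16476 + 2480*sqrt(11) ≈ 24701.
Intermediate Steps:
Y(B) = sqrt(2)*sqrt(B) (Y(B) = sqrt(2*B) = sqrt(2)*sqrt(B))
R(a) = 3 + sqrt(11) (R(a) = sqrt(11) + 3 = 3 + sqrt(11))
k(j, J) = J*(3 + sqrt(11)) (k(j, J) = (3 + sqrt(11))*J = J*(3 + sqrt(11)))
(94 + k(5, 10))**2 = (94 + 10*(3 + sqrt(11)))**2 = (94 + (30 + 10*sqrt(11)))**2 = (124 + 10*sqrt(11))**2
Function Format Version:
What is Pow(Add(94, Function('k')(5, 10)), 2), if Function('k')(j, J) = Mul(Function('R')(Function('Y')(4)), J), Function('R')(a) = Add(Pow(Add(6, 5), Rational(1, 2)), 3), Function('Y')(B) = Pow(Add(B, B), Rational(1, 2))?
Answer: Add(16476, Mul(2480, Pow(11, Rational(1, 2)))) ≈ 24701.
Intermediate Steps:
Function('Y')(B) = Mul(Pow(2, Rational(1, 2)), Pow(B, Rational(1, 2))) (Function('Y')(B) = Pow(Mul(2, B), Rational(1, 2)) = Mul(Pow(2, Rational(1, 2)), Pow(B, Rational(1, 2))))
Function('R')(a) = Add(3, Pow(11, Rational(1, 2))) (Function('R')(a) = Add(Pow(11, Rational(1, 2)), 3) = Add(3, Pow(11, Rational(1, 2))))
Function('k')(j, J) = Mul(J, Add(3, Pow(11, Rational(1, 2)))) (Function('k')(j, J) = Mul(Add(3, Pow(11, Rational(1, 2))), J) = Mul(J, Add(3, Pow(11, Rational(1, 2)))))
Pow(Add(94, Function('k')(5, 10)), 2) = Pow(Add(94, Mul(10, Add(3, Pow(11, Rational(1, 2))))), 2) = Pow(Add(94, Add(30, Mul(10, Pow(11, Rational(1, 2))))), 2) = Pow(Add(124, Mul(10, Pow(11, Rational(1, 2)))), 2)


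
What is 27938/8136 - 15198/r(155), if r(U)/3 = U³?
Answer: 51998201387/15148723500 ≈ 3.4325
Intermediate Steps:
r(U) = 3*U³
27938/8136 - 15198/r(155) = 27938/8136 - 15198/(3*155³) = 27938*(1/8136) - 15198/(3*3723875) = 13969/4068 - 15198/11171625 = 13969/4068 - 15198*1/11171625 = 13969/4068 - 5066/3723875 = 51998201387/15148723500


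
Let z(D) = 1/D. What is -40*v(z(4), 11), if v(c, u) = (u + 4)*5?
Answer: -3000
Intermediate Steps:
v(c, u) = 20 + 5*u (v(c, u) = (4 + u)*5 = 20 + 5*u)
-40*v(z(4), 11) = -40*(20 + 5*11) = -40*(20 + 55) = -40*75 = -3000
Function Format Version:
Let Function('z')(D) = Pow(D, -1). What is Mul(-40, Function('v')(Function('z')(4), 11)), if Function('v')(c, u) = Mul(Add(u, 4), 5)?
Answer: -3000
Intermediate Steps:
Function('v')(c, u) = Add(20, Mul(5, u)) (Function('v')(c, u) = Mul(Add(4, u), 5) = Add(20, Mul(5, u)))
Mul(-40, Function('v')(Function('z')(4), 11)) = Mul(-40, Add(20, Mul(5, 11))) = Mul(-40, Add(20, 55)) = Mul(-40, 75) = -3000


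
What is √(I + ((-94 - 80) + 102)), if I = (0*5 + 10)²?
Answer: 2*√7 ≈ 5.2915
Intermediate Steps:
I = 100 (I = (0 + 10)² = 10² = 100)
√(I + ((-94 - 80) + 102)) = √(100 + ((-94 - 80) + 102)) = √(100 + (-174 + 102)) = √(100 - 72) = √28 = 2*√7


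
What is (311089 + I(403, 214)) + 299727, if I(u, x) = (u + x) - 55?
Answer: 611378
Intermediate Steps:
I(u, x) = -55 + u + x
(311089 + I(403, 214)) + 299727 = (311089 + (-55 + 403 + 214)) + 299727 = (311089 + 562) + 299727 = 311651 + 299727 = 611378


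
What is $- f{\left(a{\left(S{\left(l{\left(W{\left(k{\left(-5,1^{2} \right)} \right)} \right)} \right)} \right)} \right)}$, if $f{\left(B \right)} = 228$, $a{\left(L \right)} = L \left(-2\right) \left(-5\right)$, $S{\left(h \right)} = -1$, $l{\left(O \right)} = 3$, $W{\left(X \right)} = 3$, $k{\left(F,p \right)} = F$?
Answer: $-228$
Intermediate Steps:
$a{\left(L \right)} = 10 L$ ($a{\left(L \right)} = - 2 L \left(-5\right) = 10 L$)
$- f{\left(a{\left(S{\left(l{\left(W{\left(k{\left(-5,1^{2} \right)} \right)} \right)} \right)} \right)} \right)} = \left(-1\right) 228 = -228$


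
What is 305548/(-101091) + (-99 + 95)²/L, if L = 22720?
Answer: -433777069/143549220 ≈ -3.0218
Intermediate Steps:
305548/(-101091) + (-99 + 95)²/L = 305548/(-101091) + (-99 + 95)²/22720 = 305548*(-1/101091) + (-4)²*(1/22720) = -305548/101091 + 16*(1/22720) = -305548/101091 + 1/1420 = -433777069/143549220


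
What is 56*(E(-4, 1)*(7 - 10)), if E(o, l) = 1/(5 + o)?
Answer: -168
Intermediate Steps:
56*(E(-4, 1)*(7 - 10)) = 56*((7 - 10)/(5 - 4)) = 56*(-3/1) = 56*(1*(-3)) = 56*(-3) = -168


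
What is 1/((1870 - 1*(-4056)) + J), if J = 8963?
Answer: 1/14889 ≈ 6.7164e-5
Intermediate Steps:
1/((1870 - 1*(-4056)) + J) = 1/((1870 - 1*(-4056)) + 8963) = 1/((1870 + 4056) + 8963) = 1/(5926 + 8963) = 1/14889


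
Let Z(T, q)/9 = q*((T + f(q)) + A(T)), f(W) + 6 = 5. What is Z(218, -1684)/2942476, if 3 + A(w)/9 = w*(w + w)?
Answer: -3241951758/735619 ≈ -4407.1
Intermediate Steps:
f(W) = -1 (f(W) = -6 + 5 = -1)
A(w) = -27 + 18*w² (A(w) = -27 + 9*(w*(w + w)) = -27 + 9*(w*(2*w)) = -27 + 9*(2*w²) = -27 + 18*w²)
Z(T, q) = 9*q*(-28 + T + 18*T²) (Z(T, q) = 9*(q*((T - 1) + (-27 + 18*T²))) = 9*(q*((-1 + T) + (-27 + 18*T²))) = 9*(q*(-28 + T + 18*T²)) = 9*q*(-28 + T + 18*T²))
Z(218, -1684)/2942476 = (9*(-1684)*(-28 + 218 + 18*218²))/2942476 = (9*(-1684)*(-28 + 218 + 18*47524))*(1/2942476) = (9*(-1684)*(-28 + 218 + 855432))*(1/2942476) = (9*(-1684)*855622)*(1/2942476) = -12967807032*1/2942476 = -3241951758/735619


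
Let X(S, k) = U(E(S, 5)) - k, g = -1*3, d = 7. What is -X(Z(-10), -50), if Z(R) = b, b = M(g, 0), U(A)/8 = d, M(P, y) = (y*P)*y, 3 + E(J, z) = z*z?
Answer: -106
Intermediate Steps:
g = -3
E(J, z) = -3 + z**2 (E(J, z) = -3 + z*z = -3 + z**2)
M(P, y) = P*y**2 (M(P, y) = (P*y)*y = P*y**2)
U(A) = 56 (U(A) = 8*7 = 56)
b = 0 (b = -3*0**2 = -3*0 = 0)
Z(R) = 0
X(S, k) = 56 - k
-X(Z(-10), -50) = -(56 - 1*(-50)) = -(56 + 50) = -1*106 = -106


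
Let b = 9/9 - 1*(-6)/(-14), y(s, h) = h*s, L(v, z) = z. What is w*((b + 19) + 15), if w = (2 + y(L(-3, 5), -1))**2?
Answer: 2178/7 ≈ 311.14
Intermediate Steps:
b = 4/7 (b = 9*(1/9) + 6*(-1/14) = 1 - 3/7 = 4/7 ≈ 0.57143)
w = 9 (w = (2 - 1*5)**2 = (2 - 5)**2 = (-3)**2 = 9)
w*((b + 19) + 15) = 9*((4/7 + 19) + 15) = 9*(137/7 + 15) = 9*(242/7) = 2178/7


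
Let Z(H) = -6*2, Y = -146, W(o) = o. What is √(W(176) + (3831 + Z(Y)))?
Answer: √3995 ≈ 63.206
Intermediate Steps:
Z(H) = -12
√(W(176) + (3831 + Z(Y))) = √(176 + (3831 - 12)) = √(176 + 3819) = √3995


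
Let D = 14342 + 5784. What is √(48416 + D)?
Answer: √68542 ≈ 261.81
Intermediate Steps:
D = 20126
√(48416 + D) = √(48416 + 20126) = √68542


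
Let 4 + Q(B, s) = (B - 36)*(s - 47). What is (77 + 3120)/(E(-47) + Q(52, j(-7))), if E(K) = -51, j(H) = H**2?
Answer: -139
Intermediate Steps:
Q(B, s) = -4 + (-47 + s)*(-36 + B) (Q(B, s) = -4 + (B - 36)*(s - 47) = -4 + (-36 + B)*(-47 + s) = -4 + (-47 + s)*(-36 + B))
(77 + 3120)/(E(-47) + Q(52, j(-7))) = (77 + 3120)/(-51 + (1688 - 47*52 - 36*(-7)**2 + 52*(-7)**2)) = 3197/(-51 + (1688 - 2444 - 36*49 + 52*49)) = 3197/(-51 + (1688 - 2444 - 1764 + 2548)) = 3197/(-51 + 28) = 3197/(-23) = 3197*(-1/23) = -139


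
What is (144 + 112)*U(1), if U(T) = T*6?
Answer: 1536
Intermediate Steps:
U(T) = 6*T
(144 + 112)*U(1) = (144 + 112)*(6*1) = 256*6 = 1536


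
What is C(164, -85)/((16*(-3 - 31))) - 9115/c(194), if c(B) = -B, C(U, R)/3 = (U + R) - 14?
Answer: 2460365/52768 ≈ 46.626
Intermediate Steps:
C(U, R) = -42 + 3*R + 3*U (C(U, R) = 3*((U + R) - 14) = 3*((R + U) - 14) = 3*(-14 + R + U) = -42 + 3*R + 3*U)
C(164, -85)/((16*(-3 - 31))) - 9115/c(194) = (-42 + 3*(-85) + 3*164)/((16*(-3 - 31))) - 9115/((-1*194)) = (-42 - 255 + 492)/((16*(-34))) - 9115/(-194) = 195/(-544) - 9115*(-1/194) = 195*(-1/544) + 9115/194 = -195/544 + 9115/194 = 2460365/52768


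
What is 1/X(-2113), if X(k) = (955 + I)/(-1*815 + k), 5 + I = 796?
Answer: -488/291 ≈ -1.6770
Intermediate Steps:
I = 791 (I = -5 + 796 = 791)
X(k) = 1746/(-815 + k) (X(k) = (955 + 791)/(-1*815 + k) = 1746/(-815 + k))
1/X(-2113) = 1/(1746/(-815 - 2113)) = 1/(1746/(-2928)) = 1/(1746*(-1/2928)) = 1/(-291/488) = -488/291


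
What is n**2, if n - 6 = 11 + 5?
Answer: 484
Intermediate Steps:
n = 22 (n = 6 + (11 + 5) = 6 + 16 = 22)
n**2 = 22**2 = 484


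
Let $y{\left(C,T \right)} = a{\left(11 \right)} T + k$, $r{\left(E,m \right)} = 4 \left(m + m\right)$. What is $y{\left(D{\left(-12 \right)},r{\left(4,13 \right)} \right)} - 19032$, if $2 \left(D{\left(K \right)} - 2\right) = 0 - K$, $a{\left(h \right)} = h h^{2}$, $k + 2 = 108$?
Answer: $119498$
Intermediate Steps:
$k = 106$ ($k = -2 + 108 = 106$)
$a{\left(h \right)} = h^{3}$
$r{\left(E,m \right)} = 8 m$ ($r{\left(E,m \right)} = 4 \cdot 2 m = 8 m$)
$D{\left(K \right)} = 2 - \frac{K}{2}$ ($D{\left(K \right)} = 2 + \frac{0 - K}{2} = 2 + \frac{\left(-1\right) K}{2} = 2 - \frac{K}{2}$)
$y{\left(C,T \right)} = 106 + 1331 T$ ($y{\left(C,T \right)} = 11^{3} T + 106 = 1331 T + 106 = 106 + 1331 T$)
$y{\left(D{\left(-12 \right)},r{\left(4,13 \right)} \right)} - 19032 = \left(106 + 1331 \cdot 8 \cdot 13\right) - 19032 = \left(106 + 1331 \cdot 104\right) - 19032 = \left(106 + 138424\right) - 19032 = 138530 - 19032 = 119498$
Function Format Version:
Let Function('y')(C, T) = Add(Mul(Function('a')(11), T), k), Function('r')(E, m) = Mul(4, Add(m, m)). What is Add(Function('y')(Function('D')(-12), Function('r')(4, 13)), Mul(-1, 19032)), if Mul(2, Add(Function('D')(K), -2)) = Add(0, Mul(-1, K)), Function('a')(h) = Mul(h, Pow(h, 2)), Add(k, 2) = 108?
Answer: 119498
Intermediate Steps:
k = 106 (k = Add(-2, 108) = 106)
Function('a')(h) = Pow(h, 3)
Function('r')(E, m) = Mul(8, m) (Function('r')(E, m) = Mul(4, Mul(2, m)) = Mul(8, m))
Function('D')(K) = Add(2, Mul(Rational(-1, 2), K)) (Function('D')(K) = Add(2, Mul(Rational(1, 2), Add(0, Mul(-1, K)))) = Add(2, Mul(Rational(1, 2), Mul(-1, K))) = Add(2, Mul(Rational(-1, 2), K)))
Function('y')(C, T) = Add(106, Mul(1331, T)) (Function('y')(C, T) = Add(Mul(Pow(11, 3), T), 106) = Add(Mul(1331, T), 106) = Add(106, Mul(1331, T)))
Add(Function('y')(Function('D')(-12), Function('r')(4, 13)), Mul(-1, 19032)) = Add(Add(106, Mul(1331, Mul(8, 13))), Mul(-1, 19032)) = Add(Add(106, Mul(1331, 104)), -19032) = Add(Add(106, 138424), -19032) = Add(138530, -19032) = 119498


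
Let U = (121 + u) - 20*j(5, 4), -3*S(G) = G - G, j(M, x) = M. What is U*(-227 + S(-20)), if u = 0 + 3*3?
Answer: -6810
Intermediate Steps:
S(G) = 0 (S(G) = -(G - G)/3 = -⅓*0 = 0)
u = 9 (u = 0 + 9 = 9)
U = 30 (U = (121 + 9) - 20*5 = 130 - 100 = 30)
U*(-227 + S(-20)) = 30*(-227 + 0) = 30*(-227) = -6810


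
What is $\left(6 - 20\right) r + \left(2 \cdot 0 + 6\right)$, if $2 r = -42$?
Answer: $300$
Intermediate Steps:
$r = -21$ ($r = \frac{1}{2} \left(-42\right) = -21$)
$\left(6 - 20\right) r + \left(2 \cdot 0 + 6\right) = \left(6 - 20\right) \left(-21\right) + \left(2 \cdot 0 + 6\right) = \left(-14\right) \left(-21\right) + \left(0 + 6\right) = 294 + 6 = 300$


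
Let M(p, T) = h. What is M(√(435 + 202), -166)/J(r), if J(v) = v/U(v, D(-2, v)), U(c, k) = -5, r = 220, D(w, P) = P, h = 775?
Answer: -775/44 ≈ -17.614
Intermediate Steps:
J(v) = -v/5 (J(v) = v/(-5) = v*(-⅕) = -v/5)
M(p, T) = 775
M(√(435 + 202), -166)/J(r) = 775/((-⅕*220)) = 775/(-44) = 775*(-1/44) = -775/44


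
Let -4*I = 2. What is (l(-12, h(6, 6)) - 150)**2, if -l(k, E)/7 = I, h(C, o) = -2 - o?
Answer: 85849/4 ≈ 21462.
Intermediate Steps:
I = -1/2 (I = -1/4*2 = -1/2 ≈ -0.50000)
l(k, E) = 7/2 (l(k, E) = -7*(-1/2) = 7/2)
(l(-12, h(6, 6)) - 150)**2 = (7/2 - 150)**2 = (-293/2)**2 = 85849/4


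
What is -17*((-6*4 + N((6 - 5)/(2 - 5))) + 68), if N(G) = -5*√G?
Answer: -748 + 85*I*√3/3 ≈ -748.0 + 49.075*I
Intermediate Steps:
-17*((-6*4 + N((6 - 5)/(2 - 5))) + 68) = -17*((-6*4 - 5*√(6 - 5)*(I*√3/3)) + 68) = -17*((-24 - 5*I*√3/3) + 68) = -17*(44 - 5*I*√3/3) = -748 + 85*I*√3/3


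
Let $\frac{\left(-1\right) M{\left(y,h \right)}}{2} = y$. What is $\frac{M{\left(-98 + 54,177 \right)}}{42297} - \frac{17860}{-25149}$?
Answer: $\frac{84181948}{118191917} \approx 0.71225$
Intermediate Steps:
$M{\left(y,h \right)} = - 2 y$
$\frac{M{\left(-98 + 54,177 \right)}}{42297} - \frac{17860}{-25149} = \frac{\left(-2\right) \left(-98 + 54\right)}{42297} - \frac{17860}{-25149} = \left(-2\right) \left(-44\right) \frac{1}{42297} - - \frac{17860}{25149} = 88 \cdot \frac{1}{42297} + \frac{17860}{25149} = \frac{88}{42297} + \frac{17860}{25149} = \frac{84181948}{118191917}$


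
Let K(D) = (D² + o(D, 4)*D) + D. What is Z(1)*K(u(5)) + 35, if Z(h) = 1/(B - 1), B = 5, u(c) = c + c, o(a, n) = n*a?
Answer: 325/2 ≈ 162.50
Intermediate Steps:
o(a, n) = a*n
u(c) = 2*c
Z(h) = ¼ (Z(h) = 1/(5 - 1) = 1/4 = ¼)
K(D) = D + 5*D² (K(D) = (D² + (D*4)*D) + D = (D² + (4*D)*D) + D = (D² + 4*D²) + D = 5*D² + D = D + 5*D²)
Z(1)*K(u(5)) + 35 = ((2*5)*(1 + 5*(2*5)))/4 + 35 = (10*(1 + 5*10))/4 + 35 = (10*(1 + 50))/4 + 35 = (10*51)/4 + 35 = (¼)*510 + 35 = 255/2 + 35 = 325/2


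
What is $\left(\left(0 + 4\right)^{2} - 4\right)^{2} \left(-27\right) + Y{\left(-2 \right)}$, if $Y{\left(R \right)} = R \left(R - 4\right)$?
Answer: $-3876$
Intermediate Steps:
$Y{\left(R \right)} = R \left(-4 + R\right)$
$\left(\left(0 + 4\right)^{2} - 4\right)^{2} \left(-27\right) + Y{\left(-2 \right)} = \left(\left(0 + 4\right)^{2} - 4\right)^{2} \left(-27\right) - 2 \left(-4 - 2\right) = \left(4^{2} - 4\right)^{2} \left(-27\right) - -12 = \left(16 - 4\right)^{2} \left(-27\right) + 12 = 12^{2} \left(-27\right) + 12 = 144 \left(-27\right) + 12 = -3888 + 12 = -3876$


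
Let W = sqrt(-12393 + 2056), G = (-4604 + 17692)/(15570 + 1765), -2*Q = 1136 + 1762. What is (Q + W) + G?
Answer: -25105327/17335 + I*sqrt(10337) ≈ -1448.2 + 101.67*I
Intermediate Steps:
Q = -1449 (Q = -(1136 + 1762)/2 = -1/2*2898 = -1449)
G = 13088/17335 ≈ 0.75500
W = I*sqrt(10337) (W = sqrt(-10337) = I*sqrt(10337) ≈ 101.67*I)
(Q + W) + G = (-1449 + I*sqrt(10337)) + 13088/17335 = -25105327/17335 + I*sqrt(10337)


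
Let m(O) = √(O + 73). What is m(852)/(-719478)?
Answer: -5*√37/719478 ≈ -4.2272e-5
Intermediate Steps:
m(O) = √(73 + O)
m(852)/(-719478) = √(73 + 852)/(-719478) = √925*(-1/719478) = (5*√37)*(-1/719478) = -5*√37/719478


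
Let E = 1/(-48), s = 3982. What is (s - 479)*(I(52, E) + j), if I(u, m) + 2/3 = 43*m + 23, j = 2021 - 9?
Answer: 113970105/16 ≈ 7.1231e+6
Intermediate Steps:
j = 2012
E = -1/48 ≈ -0.020833
I(u, m) = 67/3 + 43*m (I(u, m) = -2/3 + (43*m + 23) = -2/3 + (23 + 43*m) = 67/3 + 43*m)
(s - 479)*(I(52, E) + j) = (3982 - 479)*((67/3 + 43*(-1/48)) + 2012) = 3503*((67/3 - 43/48) + 2012) = 3503*(343/16 + 2012) = 3503*(32535/16) = 113970105/16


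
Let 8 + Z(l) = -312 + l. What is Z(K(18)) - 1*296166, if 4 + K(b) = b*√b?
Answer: -296490 + 54*√2 ≈ -2.9641e+5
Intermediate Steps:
K(b) = -4 + b^(3/2) (K(b) = -4 + b*√b = -4 + b^(3/2))
Z(l) = -320 + l (Z(l) = -8 + (-312 + l) = -320 + l)
Z(K(18)) - 1*296166 = (-320 + (-4 + 18^(3/2))) - 1*296166 = (-320 + (-4 + 54*√2)) - 296166 = (-324 + 54*√2) - 296166 = -296490 + 54*√2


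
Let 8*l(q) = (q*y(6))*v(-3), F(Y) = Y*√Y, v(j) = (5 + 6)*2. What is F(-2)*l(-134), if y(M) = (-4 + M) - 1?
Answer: 737*I*√2 ≈ 1042.3*I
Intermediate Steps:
y(M) = -5 + M
v(j) = 22 (v(j) = 11*2 = 22)
F(Y) = Y^(3/2)
l(q) = 11*q/4 (l(q) = ((q*(-5 + 6))*22)/8 = ((q*1)*22)/8 = (q*22)/8 = (22*q)/8 = 11*q/4)
F(-2)*l(-134) = (-2)^(3/2)*((11/4)*(-134)) = -2*I*√2*(-737/2) = 737*I*√2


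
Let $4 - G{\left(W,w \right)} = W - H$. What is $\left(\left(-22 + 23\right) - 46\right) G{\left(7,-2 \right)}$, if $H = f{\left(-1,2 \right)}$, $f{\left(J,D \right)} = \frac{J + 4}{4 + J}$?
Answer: $90$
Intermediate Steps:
$f{\left(J,D \right)} = 1$ ($f{\left(J,D \right)} = \frac{4 + J}{4 + J} = 1$)
$H = 1$
$G{\left(W,w \right)} = 5 - W$ ($G{\left(W,w \right)} = 4 - \left(W - 1\right) = 4 - \left(-1 + W\right) = 5 - W$)
$\left(\left(-22 + 23\right) - 46\right) G{\left(7,-2 \right)} = \left(\left(-22 + 23\right) - 46\right) \left(5 - 7\right) = \left(1 - 46\right) \left(5 - 7\right) = \left(-45\right) \left(-2\right) = 90$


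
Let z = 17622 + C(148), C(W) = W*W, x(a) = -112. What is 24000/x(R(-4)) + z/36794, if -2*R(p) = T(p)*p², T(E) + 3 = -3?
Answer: -27457159/128779 ≈ -213.21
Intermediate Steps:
T(E) = -6 (T(E) = -3 - 3 = -6)
R(p) = 3*p² (R(p) = -(-3)*p² = 3*p²)
C(W) = W²
z = 39526 (z = 17622 + 148² = 17622 + 21904 = 39526)
24000/x(R(-4)) + z/36794 = 24000/(-112) + 39526/36794 = 24000*(-1/112) + 39526*(1/36794) = -1500/7 + 19763/18397 = -27457159/128779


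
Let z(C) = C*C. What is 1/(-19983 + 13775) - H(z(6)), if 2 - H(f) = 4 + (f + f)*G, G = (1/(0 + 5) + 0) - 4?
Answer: -8430469/31040 ≈ -271.60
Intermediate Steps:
z(C) = C²
G = -19/5 (G = (1/5 + 0) - 4 = (⅕ + 0) - 4 = ⅕ - 4 = -19/5 ≈ -3.8000)
H(f) = -2 + 38*f/5 (H(f) = 2 - (4 + (f + f)*(-19/5)) = 2 - (4 + (2*f)*(-19/5)) = 2 - (4 - 38*f/5) = 2 + (-4 + 38*f/5) = -2 + 38*f/5)
1/(-19983 + 13775) - H(z(6)) = 1/(-19983 + 13775) - (-2 + (38/5)*6²) = 1/(-6208) - (-2 + (38/5)*36) = -1/6208 - (-2 + 1368/5) = -1/6208 - 1*1358/5 = -1/6208 - 1358/5 = -8430469/31040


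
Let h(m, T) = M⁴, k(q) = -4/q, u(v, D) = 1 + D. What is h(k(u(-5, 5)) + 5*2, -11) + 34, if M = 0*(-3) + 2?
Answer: 50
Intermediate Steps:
M = 2 (M = 0 + 2 = 2)
h(m, T) = 16 (h(m, T) = 2⁴ = 16)
h(k(u(-5, 5)) + 5*2, -11) + 34 = 16 + 34 = 50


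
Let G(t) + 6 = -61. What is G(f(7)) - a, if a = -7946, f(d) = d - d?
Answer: 7879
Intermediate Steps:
f(d) = 0
G(t) = -67 (G(t) = -6 - 61 = -67)
G(f(7)) - a = -67 - 1*(-7946) = -67 + 7946 = 7879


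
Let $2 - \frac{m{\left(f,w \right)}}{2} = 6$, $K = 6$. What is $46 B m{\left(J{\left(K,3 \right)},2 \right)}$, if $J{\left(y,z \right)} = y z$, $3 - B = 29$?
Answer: $9568$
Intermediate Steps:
$B = -26$ ($B = 3 - 29 = -26$)
$m{\left(f,w \right)} = -8$ ($m{\left(f,w \right)} = 4 - 12 = -8$)
$46 B m{\left(J{\left(K,3 \right)},2 \right)} = 46 \left(-26\right) \left(-8\right) = \left(-1196\right) \left(-8\right) = 9568$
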